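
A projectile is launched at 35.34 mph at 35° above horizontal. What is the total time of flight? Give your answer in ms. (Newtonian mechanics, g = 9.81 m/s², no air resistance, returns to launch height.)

v₀ = 35.34 mph × 0.44704 = 15.7984 m/s
T = 2 × v₀ × sin(θ) / g = 2 × 15.7984 × sin(35°) / 9.81 = 2 × 15.7984 × 0.573576 / 9.81 = 1.84742 s
T = 1.84742 s / 0.001 = 1847 ms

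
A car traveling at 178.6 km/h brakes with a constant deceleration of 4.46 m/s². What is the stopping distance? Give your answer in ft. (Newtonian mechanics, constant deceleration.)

v₀ = 178.6 km/h × 0.2777777777777778 = 49.6111 m/s
d = v₀² / (2a) = 49.6111² / (2 × 4.46) = 2461.26 / 8.92 = 275.926 m
d = 275.926 m / 0.3048 = 905.3 ft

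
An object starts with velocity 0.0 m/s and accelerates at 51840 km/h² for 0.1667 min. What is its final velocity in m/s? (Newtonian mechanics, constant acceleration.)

a = 51840 km/h² × 7.716049382716049e-05 = 4.0 m/s²
t = 0.1667 min × 60.0 = 10.002 s
v = v₀ + a × t = 0.0 + 4.0 × 10.002 = 40.01 m/s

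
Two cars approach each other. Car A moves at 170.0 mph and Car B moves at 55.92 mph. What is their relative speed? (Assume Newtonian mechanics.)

v_rel = v_A + v_B = 170.0 + 55.92 = 225.92 mph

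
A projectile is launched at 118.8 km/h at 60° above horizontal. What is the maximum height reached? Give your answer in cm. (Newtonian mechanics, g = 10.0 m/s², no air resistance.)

v₀ = 118.8 km/h × 0.2777777777777778 = 33.0 m/s
H = v₀² × sin²(θ) / (2g) = 33.0² × sin(60°)² / (2 × 10.0) = 1089.0 × 0.75 / 20.0 = 40.8375 m
H = 40.8375 m / 0.01 = 4084 cm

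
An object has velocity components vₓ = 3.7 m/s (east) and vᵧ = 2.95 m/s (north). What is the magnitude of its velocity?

|v| = √(vₓ² + vᵧ²) = √(3.7² + 2.95²) = √(22.3925) = 4.73 m/s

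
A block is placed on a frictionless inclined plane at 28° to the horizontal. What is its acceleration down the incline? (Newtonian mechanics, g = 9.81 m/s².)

a = g sin(θ) = 9.81 × sin(28°) = 9.81 × 0.4695 = 4.61 m/s²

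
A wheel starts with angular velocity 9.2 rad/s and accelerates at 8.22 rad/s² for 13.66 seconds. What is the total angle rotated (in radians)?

θ = ω₀t + ½αt² = 9.2×13.66 + ½×8.22×13.66² = 892.58 rad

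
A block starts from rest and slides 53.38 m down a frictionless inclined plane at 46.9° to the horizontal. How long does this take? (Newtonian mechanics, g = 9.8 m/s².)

a = g sin(θ) = 9.8 × sin(46.9°) = 7.1556 m/s²
t = √(2d/a) = √(2 × 53.38 / 7.1556) = 3.86 s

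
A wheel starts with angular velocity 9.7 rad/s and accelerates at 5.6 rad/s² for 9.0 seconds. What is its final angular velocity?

ω = ω₀ + αt = 9.7 + 5.6 × 9.0 = 60.1 rad/s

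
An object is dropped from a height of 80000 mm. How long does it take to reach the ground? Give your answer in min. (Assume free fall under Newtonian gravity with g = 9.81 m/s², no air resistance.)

h = 80000 mm × 0.001 = 80.0 m
t = √(2h/g) = √(2 × 80.0 / 9.81) = 4.03855 s
t = 4.03855 s / 60.0 = 0.06731 min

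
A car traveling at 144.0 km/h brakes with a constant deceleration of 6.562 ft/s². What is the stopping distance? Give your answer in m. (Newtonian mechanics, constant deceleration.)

v₀ = 144.0 km/h × 0.2777777777777778 = 40.0 m/s
a = 6.562 ft/s² × 0.3048 = 2.0001 m/s²
d = v₀² / (2a) = 40.0² / (2 × 2.0001) = 1600.0 / 4.0002 = 400.0 m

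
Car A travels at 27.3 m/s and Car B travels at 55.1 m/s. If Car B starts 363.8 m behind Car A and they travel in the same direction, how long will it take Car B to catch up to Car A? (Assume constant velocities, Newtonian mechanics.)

Relative speed: v_rel = 55.1 - 27.3 = 27.8 m/s
Time to catch: t = d₀/v_rel = 363.8/27.8 = 13.09 s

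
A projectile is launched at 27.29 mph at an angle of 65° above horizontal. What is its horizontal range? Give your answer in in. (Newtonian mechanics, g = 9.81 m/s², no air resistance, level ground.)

v₀ = 27.29 mph × 0.44704 = 12.1997 m/s
R = v₀² × sin(2θ) / g = 12.1997² × sin(2 × 65°) / 9.81 = 148.833 × 0.766044 / 9.81 = 11.6221 m
R = 11.6221 m / 0.0254 = 457.6 in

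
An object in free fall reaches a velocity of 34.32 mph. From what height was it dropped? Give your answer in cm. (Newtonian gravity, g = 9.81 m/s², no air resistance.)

v = 34.32 mph × 0.44704 = 15.3424 m/s
h = v² / (2g) = 15.3424² / (2 × 9.81) = 11.9974 m
h = 11.9974 m / 0.01 = 1200 cm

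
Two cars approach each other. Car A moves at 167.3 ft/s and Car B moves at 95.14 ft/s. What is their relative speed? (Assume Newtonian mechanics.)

v_rel = v_A + v_B = 167.3 + 95.14 = 262.44 ft/s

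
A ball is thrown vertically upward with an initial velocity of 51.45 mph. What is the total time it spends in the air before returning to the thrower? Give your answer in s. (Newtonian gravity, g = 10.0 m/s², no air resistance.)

v₀ = 51.45 mph × 0.44704 = 23.0002 m/s
t_total = 2 × v₀ / g = 2 × 23.0002 / 10.0 = 4.6 s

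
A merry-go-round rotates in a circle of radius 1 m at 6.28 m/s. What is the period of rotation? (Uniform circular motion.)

T = 2πr/v = 2π×1/6.28 = 1.0 s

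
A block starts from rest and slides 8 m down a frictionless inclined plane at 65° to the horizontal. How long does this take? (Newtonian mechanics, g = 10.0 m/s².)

a = g sin(θ) = 10.0 × sin(65°) = 9.0631 m/s²
t = √(2d/a) = √(2 × 8 / 9.0631) = 1.33 s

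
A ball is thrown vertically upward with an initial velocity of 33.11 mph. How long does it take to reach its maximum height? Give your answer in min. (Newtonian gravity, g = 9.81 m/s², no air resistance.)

v₀ = 33.11 mph × 0.44704 = 14.8015 m/s
t_up = v₀ / g = 14.8015 / 9.81 = 1.50882 s
t_up = 1.50882 s / 60.0 = 0.02515 min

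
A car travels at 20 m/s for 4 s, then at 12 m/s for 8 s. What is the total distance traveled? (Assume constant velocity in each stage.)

d₁ = v₁t₁ = 20 × 4 = 80 m
d₂ = v₂t₂ = 12 × 8 = 96 m
d_total = 80 + 96 = 176 m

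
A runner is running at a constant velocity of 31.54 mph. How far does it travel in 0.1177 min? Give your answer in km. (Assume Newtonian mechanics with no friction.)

v = 31.54 mph × 0.44704 = 14.0996 m/s
t = 0.1177 min × 60.0 = 7.062 s
d = v × t = 14.0996 × 7.062 = 99.5714 m
d = 99.5714 m / 1000.0 = 0.09957 km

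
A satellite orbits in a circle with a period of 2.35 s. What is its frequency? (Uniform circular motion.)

f = 1/T = 1/2.35 = 0.4255 Hz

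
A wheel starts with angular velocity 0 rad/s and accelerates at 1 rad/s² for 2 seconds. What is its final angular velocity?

ω = ω₀ + αt = 0 + 1 × 2 = 2 rad/s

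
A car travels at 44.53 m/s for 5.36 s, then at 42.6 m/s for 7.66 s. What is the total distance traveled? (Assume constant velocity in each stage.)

d₁ = v₁t₁ = 44.53 × 5.36 = 238.6808 m
d₂ = v₂t₂ = 42.6 × 7.66 = 326.316 m
d_total = 238.6808 + 326.316 = 565.0 m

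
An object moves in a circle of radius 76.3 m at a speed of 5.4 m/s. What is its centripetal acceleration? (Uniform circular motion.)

a_c = v²/r = 5.4²/76.3 = 29.16/76.3 = 0.38 m/s²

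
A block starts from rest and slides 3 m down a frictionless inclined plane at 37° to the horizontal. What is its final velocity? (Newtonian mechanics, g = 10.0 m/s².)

a = g sin(θ) = 10.0 × sin(37°) = 6.0182 m/s²
v = √(2ad) = √(2 × 6.0182 × 3) = 6.01 m/s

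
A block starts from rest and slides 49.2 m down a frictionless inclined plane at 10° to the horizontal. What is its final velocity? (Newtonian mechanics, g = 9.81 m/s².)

a = g sin(θ) = 9.81 × sin(10°) = 1.7035 m/s²
v = √(2ad) = √(2 × 1.7035 × 49.2) = 12.95 m/s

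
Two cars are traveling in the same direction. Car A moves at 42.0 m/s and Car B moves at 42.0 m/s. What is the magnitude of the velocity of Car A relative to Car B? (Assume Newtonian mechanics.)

v_rel = |v_A - v_B| = |42.0 - 42.0| = 0.0 m/s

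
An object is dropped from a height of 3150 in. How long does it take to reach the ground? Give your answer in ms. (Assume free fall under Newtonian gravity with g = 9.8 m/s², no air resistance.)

h = 3150 in × 0.0254 = 80.01 m
t = √(2h/g) = √(2 × 80.01 / 9.8) = 4.04086 s
t = 4.04086 s / 0.001 = 4041 ms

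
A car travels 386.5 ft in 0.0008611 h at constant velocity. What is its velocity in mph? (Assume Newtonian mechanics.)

d = 386.5 ft × 0.3048 = 117.805 m
t = 0.0008611 h × 3600.0 = 3.09996 s
v = d / t = 117.805 / 3.09996 = 38.0021 m/s
v = 38.0021 m/s / 0.44704 = 85.01 mph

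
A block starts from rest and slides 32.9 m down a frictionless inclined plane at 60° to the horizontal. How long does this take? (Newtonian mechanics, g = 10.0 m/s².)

a = g sin(θ) = 10.0 × sin(60°) = 8.6603 m/s²
t = √(2d/a) = √(2 × 32.9 / 8.6603) = 2.76 s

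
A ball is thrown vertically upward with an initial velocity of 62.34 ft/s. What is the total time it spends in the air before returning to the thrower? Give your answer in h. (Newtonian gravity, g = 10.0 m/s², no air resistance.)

v₀ = 62.34 ft/s × 0.3048 = 19.0012 m/s
t_total = 2 × v₀ / g = 2 × 19.0012 / 10.0 = 3.80024 s
t_total = 3.80024 s / 3600.0 = 0.001056 h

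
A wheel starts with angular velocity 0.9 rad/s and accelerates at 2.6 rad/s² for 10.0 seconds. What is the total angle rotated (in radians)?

θ = ω₀t + ½αt² = 0.9×10.0 + ½×2.6×10.0² = 139.0 rad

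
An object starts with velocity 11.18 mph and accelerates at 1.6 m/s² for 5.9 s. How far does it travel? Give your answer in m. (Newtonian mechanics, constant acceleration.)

v₀ = 11.18 mph × 0.44704 = 4.99791 m/s
d = v₀ × t + ½ × a × t² = 4.99791 × 5.9 + 0.5 × 1.6 × 5.9² = 57.34 m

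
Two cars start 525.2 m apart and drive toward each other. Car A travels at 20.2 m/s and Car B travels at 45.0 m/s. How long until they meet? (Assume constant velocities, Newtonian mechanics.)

Combined speed: v_combined = 20.2 + 45.0 = 65.2 m/s
Time to meet: t = d/v_combined = 525.2/65.2 = 8.06 s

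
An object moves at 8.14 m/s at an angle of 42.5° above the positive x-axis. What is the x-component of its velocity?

vₓ = v cos(θ) = 8.14 × cos(42.5°) = 6.0 m/s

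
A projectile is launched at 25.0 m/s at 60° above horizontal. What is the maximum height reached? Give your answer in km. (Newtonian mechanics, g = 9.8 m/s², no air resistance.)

H = v₀² × sin²(θ) / (2g) = 25.0² × sin(60°)² / (2 × 9.8) = 625.0 × 0.75 / 19.6 = 23.9158 m
H = 23.9158 m / 1000.0 = 0.02392 km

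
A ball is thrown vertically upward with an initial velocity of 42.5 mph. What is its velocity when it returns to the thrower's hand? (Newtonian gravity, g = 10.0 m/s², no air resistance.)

By conservation of energy (no air resistance), the ball returns to the throw height with the same speed as launch, but directed downward.
|v_ground| = v₀ = 42.5 mph
v_ground = 42.5 mph (downward)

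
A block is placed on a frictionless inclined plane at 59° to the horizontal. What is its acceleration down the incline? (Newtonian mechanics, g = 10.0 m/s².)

a = g sin(θ) = 10.0 × sin(59°) = 10.0 × 0.8572 = 8.57 m/s²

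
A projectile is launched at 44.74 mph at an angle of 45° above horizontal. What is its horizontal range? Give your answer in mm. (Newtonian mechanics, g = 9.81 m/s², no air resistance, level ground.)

v₀ = 44.74 mph × 0.44704 = 20.0006 m/s
R = v₀² × sin(2θ) / g = 20.0006² × sin(2 × 45°) / 9.81 = 400.024 × 1.0 / 9.81 = 40.7772 m
R = 40.7772 m / 0.001 = 40780 mm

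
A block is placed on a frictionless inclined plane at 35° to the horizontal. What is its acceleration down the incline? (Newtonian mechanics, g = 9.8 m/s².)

a = g sin(θ) = 9.8 × sin(35°) = 9.8 × 0.5736 = 5.62 m/s²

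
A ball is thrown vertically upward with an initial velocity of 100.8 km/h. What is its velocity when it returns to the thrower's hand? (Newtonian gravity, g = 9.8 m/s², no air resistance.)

By conservation of energy (no air resistance), the ball returns to the throw height with the same speed as launch, but directed downward.
|v_ground| = v₀ = 100.8 km/h
v_ground = 100.8 km/h (downward)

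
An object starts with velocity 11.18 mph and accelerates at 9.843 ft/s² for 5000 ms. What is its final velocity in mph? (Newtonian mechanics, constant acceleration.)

v₀ = 11.18 mph × 0.44704 = 4.99791 m/s
a = 9.843 ft/s² × 0.3048 = 3.00015 m/s²
t = 5000 ms × 0.001 = 5.0 s
v = v₀ + a × t = 4.99791 + 3.00015 × 5.0 = 19.9987 m/s
v = 19.9987 m/s / 0.44704 = 44.74 mph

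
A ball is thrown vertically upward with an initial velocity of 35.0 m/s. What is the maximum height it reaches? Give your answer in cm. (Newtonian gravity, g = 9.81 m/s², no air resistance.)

h_max = v₀² / (2g) = 35.0² / (2 × 9.81) = 1225.0 / 19.62 = 62.4363 m
h_max = 62.4363 m / 0.01 = 6244 cm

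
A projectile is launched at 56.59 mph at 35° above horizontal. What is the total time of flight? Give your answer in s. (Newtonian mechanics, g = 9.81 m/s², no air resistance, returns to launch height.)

v₀ = 56.59 mph × 0.44704 = 25.298 m/s
T = 2 × v₀ × sin(θ) / g = 2 × 25.298 × sin(35°) / 9.81 = 2 × 25.298 × 0.573576 / 9.81 = 2.958 s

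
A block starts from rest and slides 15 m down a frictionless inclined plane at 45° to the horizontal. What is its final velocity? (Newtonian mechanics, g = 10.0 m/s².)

a = g sin(θ) = 10.0 × sin(45°) = 7.0711 m/s²
v = √(2ad) = √(2 × 7.0711 × 15) = 14.56 m/s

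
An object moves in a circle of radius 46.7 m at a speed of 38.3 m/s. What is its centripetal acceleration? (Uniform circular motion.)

a_c = v²/r = 38.3²/46.7 = 1466.89/46.7 = 31.41 m/s²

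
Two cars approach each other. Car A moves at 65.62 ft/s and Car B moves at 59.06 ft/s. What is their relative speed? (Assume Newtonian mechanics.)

v_rel = v_A + v_B = 65.62 + 59.06 = 124.68 ft/s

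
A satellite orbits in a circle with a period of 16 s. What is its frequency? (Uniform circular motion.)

f = 1/T = 1/16 = 0.0625 Hz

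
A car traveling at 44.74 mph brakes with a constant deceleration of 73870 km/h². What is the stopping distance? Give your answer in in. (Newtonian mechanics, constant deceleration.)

v₀ = 44.74 mph × 0.44704 = 20.0006 m/s
a = 73870 km/h² × 7.716049382716049e-05 = 5.69985 m/s²
d = v₀² / (2a) = 20.0006² / (2 × 5.69985) = 400.024 / 11.3997 = 35.0907 m
d = 35.0907 m / 0.0254 = 1382 in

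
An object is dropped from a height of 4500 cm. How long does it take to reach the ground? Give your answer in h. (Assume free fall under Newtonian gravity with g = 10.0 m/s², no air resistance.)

h = 4500 cm × 0.01 = 45.0 m
t = √(2h/g) = √(2 × 45.0 / 10.0) = 3.0 s
t = 3.0 s / 3600.0 = 0.0008333 h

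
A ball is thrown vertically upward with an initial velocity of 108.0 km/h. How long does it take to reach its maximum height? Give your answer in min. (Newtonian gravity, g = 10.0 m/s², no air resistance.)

v₀ = 108.0 km/h × 0.2777777777777778 = 30.0 m/s
t_up = v₀ / g = 30.0 / 10.0 = 3.0 s
t_up = 3.0 s / 60.0 = 0.05 min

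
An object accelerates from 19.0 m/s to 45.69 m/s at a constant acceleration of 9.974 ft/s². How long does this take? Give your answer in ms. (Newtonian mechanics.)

a = 9.974 ft/s² × 0.3048 = 3.04008 m/s²
t = (v - v₀) / a = (45.69 - 19.0) / 3.04008 = 8.77937 s
t = 8.77937 s / 0.001 = 8779 ms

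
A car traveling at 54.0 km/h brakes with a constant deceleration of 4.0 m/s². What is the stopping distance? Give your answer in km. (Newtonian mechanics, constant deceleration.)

v₀ = 54.0 km/h × 0.2777777777777778 = 15.0 m/s
d = v₀² / (2a) = 15.0² / (2 × 4.0) = 225.0 / 8.0 = 28.125 m
d = 28.125 m / 1000.0 = 0.02813 km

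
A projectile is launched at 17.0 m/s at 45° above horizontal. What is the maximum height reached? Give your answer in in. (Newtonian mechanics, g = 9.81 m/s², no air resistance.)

H = v₀² × sin²(θ) / (2g) = 17.0² × sin(45°)² / (2 × 9.81) = 289.0 × 0.5 / 19.62 = 7.36493 m
H = 7.36493 m / 0.0254 = 290.0 in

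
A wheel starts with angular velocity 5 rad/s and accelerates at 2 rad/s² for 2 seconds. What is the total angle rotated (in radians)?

θ = ω₀t + ½αt² = 5×2 + ½×2×2² = 14.0 rad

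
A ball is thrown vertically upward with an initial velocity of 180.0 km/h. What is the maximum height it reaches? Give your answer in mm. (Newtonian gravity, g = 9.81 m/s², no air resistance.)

v₀ = 180.0 km/h × 0.2777777777777778 = 50.0 m/s
h_max = v₀² / (2g) = 50.0² / (2 × 9.81) = 2500.0 / 19.62 = 127.421 m
h_max = 127.421 m / 0.001 = 127400 mm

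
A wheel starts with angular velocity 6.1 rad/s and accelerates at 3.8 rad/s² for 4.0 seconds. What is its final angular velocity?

ω = ω₀ + αt = 6.1 + 3.8 × 4.0 = 21.3 rad/s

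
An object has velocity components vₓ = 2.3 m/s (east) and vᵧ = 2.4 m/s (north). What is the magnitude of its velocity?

|v| = √(vₓ² + vᵧ²) = √(2.3² + 2.4²) = √(11.05) = 3.32 m/s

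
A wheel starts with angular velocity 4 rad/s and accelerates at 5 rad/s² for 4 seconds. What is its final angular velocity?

ω = ω₀ + αt = 4 + 5 × 4 = 24 rad/s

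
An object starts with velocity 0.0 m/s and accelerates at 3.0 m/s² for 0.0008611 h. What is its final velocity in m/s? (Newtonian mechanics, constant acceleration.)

t = 0.0008611 h × 3600.0 = 3.09996 s
v = v₀ + a × t = 0.0 + 3.0 × 3.09996 = 9.3 m/s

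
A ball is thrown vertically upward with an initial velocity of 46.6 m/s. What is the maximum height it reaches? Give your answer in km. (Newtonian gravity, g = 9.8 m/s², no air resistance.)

h_max = v₀² / (2g) = 46.6² / (2 × 9.8) = 2171.56 / 19.6 = 110.794 m
h_max = 110.794 m / 1000.0 = 0.1108 km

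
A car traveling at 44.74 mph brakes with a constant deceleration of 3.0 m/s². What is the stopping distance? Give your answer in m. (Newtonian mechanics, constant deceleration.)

v₀ = 44.74 mph × 0.44704 = 20.0006 m/s
d = v₀² / (2a) = 20.0006² / (2 × 3.0) = 400.024 / 6.0 = 66.67 m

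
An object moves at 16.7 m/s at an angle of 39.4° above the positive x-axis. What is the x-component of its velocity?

vₓ = v cos(θ) = 16.7 × cos(39.4°) = 12.9 m/s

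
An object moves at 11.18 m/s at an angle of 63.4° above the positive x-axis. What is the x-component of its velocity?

vₓ = v cos(θ) = 11.18 × cos(63.4°) = 5.01 m/s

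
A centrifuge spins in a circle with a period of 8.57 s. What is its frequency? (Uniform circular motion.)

f = 1/T = 1/8.57 = 0.1167 Hz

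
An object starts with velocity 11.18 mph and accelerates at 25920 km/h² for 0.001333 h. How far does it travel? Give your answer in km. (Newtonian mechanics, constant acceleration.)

v₀ = 11.18 mph × 0.44704 = 4.99791 m/s
a = 25920 km/h² × 7.716049382716049e-05 = 2.0 m/s²
t = 0.001333 h × 3600.0 = 4.7988 s
d = v₀ × t + ½ × a × t² = 4.99791 × 4.7988 + 0.5 × 2.0 × 4.7988² = 47.0125 m
d = 47.0125 m / 1000.0 = 0.04701 km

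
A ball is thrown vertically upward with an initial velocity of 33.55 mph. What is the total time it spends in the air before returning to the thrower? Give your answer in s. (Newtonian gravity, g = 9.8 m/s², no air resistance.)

v₀ = 33.55 mph × 0.44704 = 14.9982 m/s
t_total = 2 × v₀ / g = 2 × 14.9982 / 9.8 = 3.061 s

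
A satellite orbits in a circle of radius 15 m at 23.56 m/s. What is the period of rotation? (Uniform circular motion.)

T = 2πr/v = 2π×15/23.56 = 4.0 s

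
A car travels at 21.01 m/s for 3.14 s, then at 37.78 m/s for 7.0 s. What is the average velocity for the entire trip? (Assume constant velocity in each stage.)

d₁ = v₁t₁ = 21.01 × 3.14 = 65.9714 m
d₂ = v₂t₂ = 37.78 × 7.0 = 264.46 m
d_total = 330.4314 m, t_total = 10.14 s
v_avg = d_total/t_total = 330.4314/10.14 = 32.59 m/s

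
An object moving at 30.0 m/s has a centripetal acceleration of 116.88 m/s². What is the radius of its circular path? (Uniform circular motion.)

r = v²/a_c = 30.0²/116.88 = 7.7 m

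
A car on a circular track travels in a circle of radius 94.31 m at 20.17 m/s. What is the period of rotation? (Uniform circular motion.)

T = 2πr/v = 2π×94.31/20.17 = 29.38 s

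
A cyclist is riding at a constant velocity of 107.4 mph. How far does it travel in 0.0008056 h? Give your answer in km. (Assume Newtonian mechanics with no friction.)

v = 107.4 mph × 0.44704 = 48.0121 m/s
t = 0.0008056 h × 3600.0 = 2.90016 s
d = v × t = 48.0121 × 2.90016 = 139.243 m
d = 139.243 m / 1000.0 = 0.1392 km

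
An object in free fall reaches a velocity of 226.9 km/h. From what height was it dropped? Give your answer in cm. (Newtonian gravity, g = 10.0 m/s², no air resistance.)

v = 226.9 km/h × 0.2777777777777778 = 63.0278 m/s
h = v² / (2g) = 63.0278² / (2 × 10.0) = 198.625 m
h = 198.625 m / 0.01 = 19860 cm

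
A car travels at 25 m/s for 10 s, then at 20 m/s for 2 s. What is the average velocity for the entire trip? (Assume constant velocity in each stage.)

d₁ = v₁t₁ = 25 × 10 = 250 m
d₂ = v₂t₂ = 20 × 2 = 40 m
d_total = 290 m, t_total = 12 s
v_avg = d_total/t_total = 290/12 = 24.17 m/s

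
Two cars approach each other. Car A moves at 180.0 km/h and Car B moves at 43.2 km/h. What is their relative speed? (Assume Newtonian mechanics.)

v_rel = v_A + v_B = 180.0 + 43.2 = 223.2 km/h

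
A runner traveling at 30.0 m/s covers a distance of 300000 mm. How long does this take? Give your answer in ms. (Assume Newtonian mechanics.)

d = 300000 mm × 0.001 = 300.0 m
t = d / v = 300.0 / 30.0 = 10.0 s
t = 10.0 s / 0.001 = 10000 ms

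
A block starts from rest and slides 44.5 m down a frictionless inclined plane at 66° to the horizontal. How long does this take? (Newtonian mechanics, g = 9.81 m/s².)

a = g sin(θ) = 9.81 × sin(66°) = 8.9619 m/s²
t = √(2d/a) = √(2 × 44.5 / 8.9619) = 3.15 s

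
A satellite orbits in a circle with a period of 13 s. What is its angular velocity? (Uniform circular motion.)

ω = 2π/T = 2π/13 = 0.4833 rad/s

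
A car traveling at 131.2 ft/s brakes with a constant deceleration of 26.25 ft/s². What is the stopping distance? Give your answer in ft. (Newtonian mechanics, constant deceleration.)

v₀ = 131.2 ft/s × 0.3048 = 39.9898 m/s
a = 26.25 ft/s² × 0.3048 = 8.001 m/s²
d = v₀² / (2a) = 39.9898² / (2 × 8.001) = 1599.18 / 16.002 = 99.9363 m
d = 99.9363 m / 0.3048 = 327.9 ft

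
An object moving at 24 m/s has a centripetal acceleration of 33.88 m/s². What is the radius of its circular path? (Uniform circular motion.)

r = v²/a_c = 24²/33.88 = 17.0 m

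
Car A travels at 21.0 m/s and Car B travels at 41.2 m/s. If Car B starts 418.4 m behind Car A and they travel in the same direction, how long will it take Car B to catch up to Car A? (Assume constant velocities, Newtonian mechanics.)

Relative speed: v_rel = 41.2 - 21.0 = 20.2 m/s
Time to catch: t = d₀/v_rel = 418.4/20.2 = 20.71 s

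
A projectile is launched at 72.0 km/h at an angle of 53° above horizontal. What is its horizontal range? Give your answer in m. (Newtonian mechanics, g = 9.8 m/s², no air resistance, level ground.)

v₀ = 72.0 km/h × 0.2777777777777778 = 20.0 m/s
R = v₀² × sin(2θ) / g = 20.0² × sin(2 × 53°) / 9.8 = 400.0 × 0.961262 / 9.8 = 39.24 m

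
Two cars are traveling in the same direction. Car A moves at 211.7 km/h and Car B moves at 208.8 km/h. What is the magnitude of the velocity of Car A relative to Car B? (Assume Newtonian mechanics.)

v_rel = |v_A - v_B| = |211.7 - 208.8| = 2.9 km/h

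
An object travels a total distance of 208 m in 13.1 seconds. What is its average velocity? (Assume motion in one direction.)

v_avg = Δd / Δt = 208 / 13.1 = 15.88 m/s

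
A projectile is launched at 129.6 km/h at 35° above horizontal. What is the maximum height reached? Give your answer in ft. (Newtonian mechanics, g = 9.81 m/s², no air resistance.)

v₀ = 129.6 km/h × 0.2777777777777778 = 36.0 m/s
H = v₀² × sin²(θ) / (2g) = 36.0² × sin(35°)² / (2 × 9.81) = 1296.0 × 0.32899 / 19.62 = 21.7314 m
H = 21.7314 m / 0.3048 = 71.3 ft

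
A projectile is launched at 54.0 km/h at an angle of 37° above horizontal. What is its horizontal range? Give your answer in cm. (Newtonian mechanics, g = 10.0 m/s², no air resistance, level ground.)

v₀ = 54.0 km/h × 0.2777777777777778 = 15.0 m/s
R = v₀² × sin(2θ) / g = 15.0² × sin(2 × 37°) / 10.0 = 225.0 × 0.961262 / 10.0 = 21.6284 m
R = 21.6284 m / 0.01 = 2163 cm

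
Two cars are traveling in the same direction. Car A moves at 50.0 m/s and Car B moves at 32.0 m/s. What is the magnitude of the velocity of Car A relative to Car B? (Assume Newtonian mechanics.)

v_rel = |v_A - v_B| = |50.0 - 32.0| = 18.0 m/s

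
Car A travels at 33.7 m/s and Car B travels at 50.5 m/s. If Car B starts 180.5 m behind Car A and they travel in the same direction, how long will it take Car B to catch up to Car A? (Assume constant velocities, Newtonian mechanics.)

Relative speed: v_rel = 50.5 - 33.7 = 16.8 m/s
Time to catch: t = d₀/v_rel = 180.5/16.8 = 10.74 s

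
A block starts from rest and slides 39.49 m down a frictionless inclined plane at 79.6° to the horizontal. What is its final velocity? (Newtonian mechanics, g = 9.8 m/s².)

a = g sin(θ) = 9.8 × sin(79.6°) = 9.639 m/s²
v = √(2ad) = √(2 × 9.639 × 39.49) = 27.59 m/s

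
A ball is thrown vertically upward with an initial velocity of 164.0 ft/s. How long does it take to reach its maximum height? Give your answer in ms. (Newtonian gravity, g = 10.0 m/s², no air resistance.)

v₀ = 164.0 ft/s × 0.3048 = 49.9872 m/s
t_up = v₀ / g = 49.9872 / 10.0 = 4.99872 s
t_up = 4.99872 s / 0.001 = 4999 ms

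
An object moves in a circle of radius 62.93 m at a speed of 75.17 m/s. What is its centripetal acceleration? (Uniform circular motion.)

a_c = v²/r = 75.17²/62.93 = 5650.5289/62.93 = 89.79 m/s²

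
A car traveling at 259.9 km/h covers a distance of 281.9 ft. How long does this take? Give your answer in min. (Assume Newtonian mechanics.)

d = 281.9 ft × 0.3048 = 85.9231 m
v = 259.9 km/h × 0.2777777777777778 = 72.1944 m/s
t = d / v = 85.9231 / 72.1944 = 1.19016 s
t = 1.19016 s / 60.0 = 0.01984 min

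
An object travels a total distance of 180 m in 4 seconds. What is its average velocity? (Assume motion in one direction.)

v_avg = Δd / Δt = 180 / 4 = 45.0 m/s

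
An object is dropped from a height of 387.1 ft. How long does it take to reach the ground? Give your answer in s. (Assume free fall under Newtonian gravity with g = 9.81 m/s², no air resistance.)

h = 387.1 ft × 0.3048 = 117.988 m
t = √(2h/g) = √(2 × 117.988 / 9.81) = 4.905 s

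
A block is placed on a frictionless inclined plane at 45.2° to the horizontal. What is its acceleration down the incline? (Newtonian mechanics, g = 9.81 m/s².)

a = g sin(θ) = 9.81 × sin(45.2°) = 9.81 × 0.7096 = 6.96 m/s²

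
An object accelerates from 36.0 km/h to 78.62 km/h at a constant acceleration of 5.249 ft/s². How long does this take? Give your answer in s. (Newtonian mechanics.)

v₀ = 36.0 km/h × 0.2777777777777778 = 10.0 m/s
v = 78.62 km/h × 0.2777777777777778 = 21.8389 m/s
a = 5.249 ft/s² × 0.3048 = 1.5999 m/s²
t = (v - v₀) / a = (21.8389 - 10.0) / 1.5999 = 7.4 s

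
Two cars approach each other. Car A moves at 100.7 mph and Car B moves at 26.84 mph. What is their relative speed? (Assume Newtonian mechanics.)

v_rel = v_A + v_B = 100.7 + 26.84 = 127.54 mph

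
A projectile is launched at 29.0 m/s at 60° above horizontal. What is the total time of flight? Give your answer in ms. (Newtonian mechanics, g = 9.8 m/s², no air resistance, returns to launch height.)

T = 2 × v₀ × sin(θ) / g = 2 × 29.0 × sin(60°) / 9.8 = 2 × 29.0 × 0.866025 / 9.8 = 5.12545 s
T = 5.12545 s / 0.001 = 5125 ms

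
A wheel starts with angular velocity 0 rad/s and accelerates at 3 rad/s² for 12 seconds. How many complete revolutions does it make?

θ = ω₀t + ½αt² = 0×12 + ½×3×12² = 216.0 rad
Total revolutions = θ/(2π) = 216.0/(2π) = 34.38
Complete revolutions = ⌊34.38⌋ = 34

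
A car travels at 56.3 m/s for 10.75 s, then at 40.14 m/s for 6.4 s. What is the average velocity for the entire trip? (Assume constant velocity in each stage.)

d₁ = v₁t₁ = 56.3 × 10.75 = 605.225 m
d₂ = v₂t₂ = 40.14 × 6.4 = 256.896 m
d_total = 862.121 m, t_total = 17.15 s
v_avg = d_total/t_total = 862.121/17.15 = 50.27 m/s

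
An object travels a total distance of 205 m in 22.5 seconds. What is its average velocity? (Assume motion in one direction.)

v_avg = Δd / Δt = 205 / 22.5 = 9.11 m/s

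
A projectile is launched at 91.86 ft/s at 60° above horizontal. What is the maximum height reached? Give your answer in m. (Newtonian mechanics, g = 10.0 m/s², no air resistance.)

v₀ = 91.86 ft/s × 0.3048 = 27.9989 m/s
H = v₀² × sin²(θ) / (2g) = 27.9989² × sin(60°)² / (2 × 10.0) = 783.938 × 0.75 / 20.0 = 29.4 m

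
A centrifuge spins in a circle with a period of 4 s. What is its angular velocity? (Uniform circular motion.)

ω = 2π/T = 2π/4 = 1.5708 rad/s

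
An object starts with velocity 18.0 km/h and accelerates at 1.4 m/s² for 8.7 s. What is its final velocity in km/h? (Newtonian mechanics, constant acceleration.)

v₀ = 18.0 km/h × 0.2777777777777778 = 5.0 m/s
v = v₀ + a × t = 5.0 + 1.4 × 8.7 = 17.18 m/s
v = 17.18 m/s / 0.2777777777777778 = 61.85 km/h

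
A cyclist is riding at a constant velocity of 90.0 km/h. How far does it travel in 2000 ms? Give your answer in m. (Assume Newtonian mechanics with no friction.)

v = 90.0 km/h × 0.2777777777777778 = 25.0 m/s
t = 2000 ms × 0.001 = 2.0 s
d = v × t = 25.0 × 2.0 = 50.0 m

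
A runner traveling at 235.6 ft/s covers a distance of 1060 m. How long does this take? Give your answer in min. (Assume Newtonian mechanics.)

v = 235.6 ft/s × 0.3048 = 71.8109 m/s
t = d / v = 1060 / 71.8109 = 14.761 s
t = 14.761 s / 60.0 = 0.246 min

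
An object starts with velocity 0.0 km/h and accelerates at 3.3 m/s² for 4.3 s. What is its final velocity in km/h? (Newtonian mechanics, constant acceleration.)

v₀ = 0.0 km/h × 0.2777777777777778 = 0.0 m/s
v = v₀ + a × t = 0.0 + 3.3 × 4.3 = 14.19 m/s
v = 14.19 m/s / 0.2777777777777778 = 51.08 km/h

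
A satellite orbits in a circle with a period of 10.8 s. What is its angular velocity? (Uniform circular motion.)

ω = 2π/T = 2π/10.8 = 0.5818 rad/s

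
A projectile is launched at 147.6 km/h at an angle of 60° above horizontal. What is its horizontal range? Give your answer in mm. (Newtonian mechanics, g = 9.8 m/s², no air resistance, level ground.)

v₀ = 147.6 km/h × 0.2777777777777778 = 41.0 m/s
R = v₀² × sin(2θ) / g = 41.0² × sin(2 × 60°) / 9.8 = 1681.0 × 0.8660254 / 9.8 = 148.5499 m
R = 148.5499 m / 0.001 = 148500 mm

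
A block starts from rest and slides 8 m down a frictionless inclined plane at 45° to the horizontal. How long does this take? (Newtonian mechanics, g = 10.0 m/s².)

a = g sin(θ) = 10.0 × sin(45°) = 7.0711 m/s²
t = √(2d/a) = √(2 × 8 / 7.0711) = 1.5 s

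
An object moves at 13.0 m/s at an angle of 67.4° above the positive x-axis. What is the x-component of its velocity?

vₓ = v cos(θ) = 13.0 × cos(67.4°) = 5.0 m/s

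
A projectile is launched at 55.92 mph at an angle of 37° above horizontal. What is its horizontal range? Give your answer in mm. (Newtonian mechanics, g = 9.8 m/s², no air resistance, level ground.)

v₀ = 55.92 mph × 0.44704 = 24.9985 m/s
R = v₀² × sin(2θ) / g = 24.9985² × sin(2 × 37°) / 9.8 = 624.925 × 0.961262 / 9.8 = 61.2976 m
R = 61.2976 m / 0.001 = 61300 mm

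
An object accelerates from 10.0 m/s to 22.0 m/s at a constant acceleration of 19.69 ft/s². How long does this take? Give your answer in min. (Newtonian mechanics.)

a = 19.69 ft/s² × 0.3048 = 6.001512 m/s²
t = (v - v₀) / a = (22.0 - 10.0) / 6.001512 = 1.999496 s
t = 1.999496 s / 60.0 = 0.03332 min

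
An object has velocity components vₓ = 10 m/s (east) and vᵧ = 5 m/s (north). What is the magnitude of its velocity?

|v| = √(vₓ² + vᵧ²) = √(10² + 5²) = √(125) = 11.18 m/s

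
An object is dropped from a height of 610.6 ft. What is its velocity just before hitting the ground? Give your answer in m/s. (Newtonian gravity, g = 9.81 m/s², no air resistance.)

h = 610.6 ft × 0.3048 = 186.111 m
v = √(2gh) = √(2 × 9.81 × 186.111) = 60.43 m/s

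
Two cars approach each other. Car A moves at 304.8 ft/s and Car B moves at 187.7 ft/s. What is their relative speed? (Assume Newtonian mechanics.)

v_rel = v_A + v_B = 304.8 + 187.7 = 492.5 ft/s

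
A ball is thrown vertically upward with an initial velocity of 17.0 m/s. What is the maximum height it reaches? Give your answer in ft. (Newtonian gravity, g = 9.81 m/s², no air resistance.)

h_max = v₀² / (2g) = 17.0² / (2 × 9.81) = 289.0 / 19.62 = 14.7299 m
h_max = 14.7299 m / 0.3048 = 48.33 ft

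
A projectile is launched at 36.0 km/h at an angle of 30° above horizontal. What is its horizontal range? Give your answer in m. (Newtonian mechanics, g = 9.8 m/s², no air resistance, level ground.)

v₀ = 36.0 km/h × 0.2777777777777778 = 10.0 m/s
R = v₀² × sin(2θ) / g = 10.0² × sin(2 × 30°) / 9.8 = 100.0 × 0.866025 / 9.8 = 8.837 m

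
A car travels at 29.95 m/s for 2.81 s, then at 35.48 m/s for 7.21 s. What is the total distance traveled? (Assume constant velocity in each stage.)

d₁ = v₁t₁ = 29.95 × 2.81 = 84.1595 m
d₂ = v₂t₂ = 35.48 × 7.21 = 255.8108 m
d_total = 84.1595 + 255.8108 = 339.97 m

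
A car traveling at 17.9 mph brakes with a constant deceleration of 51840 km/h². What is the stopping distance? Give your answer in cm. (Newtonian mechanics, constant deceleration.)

v₀ = 17.9 mph × 0.44704 = 8.00202 m/s
a = 51840 km/h² × 7.716049382716049e-05 = 4.0 m/s²
d = v₀² / (2a) = 8.00202² / (2 × 4.0) = 64.0323 / 8.0 = 8.00404 m
d = 8.00404 m / 0.01 = 800.4 cm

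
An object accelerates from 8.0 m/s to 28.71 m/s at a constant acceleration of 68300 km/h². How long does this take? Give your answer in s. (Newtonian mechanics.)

a = 68300 km/h² × 7.716049382716049e-05 = 5.27006 m/s²
t = (v - v₀) / a = (28.71 - 8.0) / 5.27006 = 3.93 s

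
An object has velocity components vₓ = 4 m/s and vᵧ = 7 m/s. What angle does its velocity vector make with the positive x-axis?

θ = arctan(vᵧ/vₓ) = arctan(7/4) = 60.26°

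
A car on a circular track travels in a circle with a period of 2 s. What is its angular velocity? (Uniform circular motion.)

ω = 2π/T = 2π/2 = 3.1416 rad/s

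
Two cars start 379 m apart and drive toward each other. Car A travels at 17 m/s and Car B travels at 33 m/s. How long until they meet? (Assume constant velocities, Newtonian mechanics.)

Combined speed: v_combined = 17 + 33 = 50 m/s
Time to meet: t = d/v_combined = 379/50 = 7.58 s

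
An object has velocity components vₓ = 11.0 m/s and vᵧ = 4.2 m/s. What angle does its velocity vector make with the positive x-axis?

θ = arctan(vᵧ/vₓ) = arctan(4.2/11.0) = 20.9°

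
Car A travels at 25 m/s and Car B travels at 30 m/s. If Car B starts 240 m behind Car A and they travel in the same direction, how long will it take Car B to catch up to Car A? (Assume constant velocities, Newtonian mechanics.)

Relative speed: v_rel = 30 - 25 = 5 m/s
Time to catch: t = d₀/v_rel = 240/5 = 48.0 s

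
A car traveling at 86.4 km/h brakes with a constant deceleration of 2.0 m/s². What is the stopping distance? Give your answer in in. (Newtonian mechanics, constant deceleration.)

v₀ = 86.4 km/h × 0.2777777777777778 = 24.0 m/s
d = v₀² / (2a) = 24.0² / (2 × 2.0) = 576.0 / 4.0 = 144.0 m
d = 144.0 m / 0.0254 = 5669 in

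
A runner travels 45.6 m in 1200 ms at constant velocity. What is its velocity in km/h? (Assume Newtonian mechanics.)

t = 1200 ms × 0.001 = 1.2 s
v = d / t = 45.6 / 1.2 = 38.0 m/s
v = 38.0 m/s / 0.2777777777777778 = 136.8 km/h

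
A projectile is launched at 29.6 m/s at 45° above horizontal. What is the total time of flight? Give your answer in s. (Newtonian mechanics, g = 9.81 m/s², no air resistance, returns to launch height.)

T = 2 × v₀ × sin(θ) / g = 2 × 29.6 × sin(45°) / 9.81 = 2 × 29.6 × 0.707107 / 9.81 = 4.267 s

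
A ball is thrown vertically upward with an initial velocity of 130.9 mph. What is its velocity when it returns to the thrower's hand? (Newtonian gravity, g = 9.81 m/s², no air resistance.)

By conservation of energy (no air resistance), the ball returns to the throw height with the same speed as launch, but directed downward.
|v_ground| = v₀ = 130.9 mph
v_ground = 130.9 mph (downward)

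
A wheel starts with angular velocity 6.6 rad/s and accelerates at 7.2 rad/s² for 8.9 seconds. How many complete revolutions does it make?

θ = ω₀t + ½αt² = 6.6×8.9 + ½×7.2×8.9² = 343.896 rad
Total revolutions = θ/(2π) = 343.896/(2π) = 54.73
Complete revolutions = ⌊54.73⌋ = 54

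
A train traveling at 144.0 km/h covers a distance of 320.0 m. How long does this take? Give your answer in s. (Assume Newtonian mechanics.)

v = 144.0 km/h × 0.2777777777777778 = 40.0 m/s
t = d / v = 320.0 / 40.0 = 8.0 s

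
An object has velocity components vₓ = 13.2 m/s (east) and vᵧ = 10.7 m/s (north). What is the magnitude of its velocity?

|v| = √(vₓ² + vᵧ²) = √(13.2² + 10.7²) = √(288.73) = 16.99 m/s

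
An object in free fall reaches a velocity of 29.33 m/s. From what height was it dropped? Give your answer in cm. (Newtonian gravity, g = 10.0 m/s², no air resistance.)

h = v² / (2g) = 29.33² / (2 × 10.0) = 43.0124 m
h = 43.0124 m / 0.01 = 4301 cm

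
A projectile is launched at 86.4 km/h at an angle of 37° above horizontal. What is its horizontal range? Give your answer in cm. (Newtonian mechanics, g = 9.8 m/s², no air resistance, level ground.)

v₀ = 86.4 km/h × 0.2777777777777778 = 24.0 m/s
R = v₀² × sin(2θ) / g = 24.0² × sin(2 × 37°) / 9.8 = 576.0 × 0.961262 / 9.8 = 56.4987 m
R = 56.4987 m / 0.01 = 5650 cm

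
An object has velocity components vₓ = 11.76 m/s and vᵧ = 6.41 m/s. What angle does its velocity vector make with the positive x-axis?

θ = arctan(vᵧ/vₓ) = arctan(6.41/11.76) = 28.59°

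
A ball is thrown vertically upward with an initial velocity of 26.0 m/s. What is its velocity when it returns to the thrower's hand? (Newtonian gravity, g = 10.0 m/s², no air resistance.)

By conservation of energy (no air resistance), the ball returns to the throw height with the same speed as launch, but directed downward.
|v_ground| = v₀ = 26.0 m/s
v_ground = 26.0 m/s (downward)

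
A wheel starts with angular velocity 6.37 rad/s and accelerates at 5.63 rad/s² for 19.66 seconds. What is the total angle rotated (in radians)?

θ = ω₀t + ½αt² = 6.37×19.66 + ½×5.63×19.66² = 1213.28 rad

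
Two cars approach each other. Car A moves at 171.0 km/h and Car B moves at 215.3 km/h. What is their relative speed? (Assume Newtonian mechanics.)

v_rel = v_A + v_B = 171.0 + 215.3 = 386.3 km/h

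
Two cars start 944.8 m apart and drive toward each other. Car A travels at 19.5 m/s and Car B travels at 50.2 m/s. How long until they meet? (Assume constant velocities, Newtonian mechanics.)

Combined speed: v_combined = 19.5 + 50.2 = 69.7 m/s
Time to meet: t = d/v_combined = 944.8/69.7 = 13.56 s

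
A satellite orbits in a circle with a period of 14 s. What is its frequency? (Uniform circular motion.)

f = 1/T = 1/14 = 0.0714 Hz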